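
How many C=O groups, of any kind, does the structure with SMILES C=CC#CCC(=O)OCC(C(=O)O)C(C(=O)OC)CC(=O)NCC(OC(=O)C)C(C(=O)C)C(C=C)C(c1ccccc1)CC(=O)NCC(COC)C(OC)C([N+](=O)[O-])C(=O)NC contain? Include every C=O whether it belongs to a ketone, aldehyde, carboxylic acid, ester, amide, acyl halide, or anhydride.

8

CH2COOCH2: ester, 1 C=O (running total 1).
CH(COOH): carboxylic acid, 1 C=O (running total 2).
CH(COOCH3): ester, 1 C=O (running total 3).
CH2CONHCH2: amide, 1 C=O (running total 4).
CH(OCOCH3): ester, 1 C=O (running total 5).
CH(COCH3): ketone, 1 C=O (running total 6).
CH2CONHCH2: amide, 1 C=O (running total 7).
CONHCH3: amide, 1 C=O (running total 8).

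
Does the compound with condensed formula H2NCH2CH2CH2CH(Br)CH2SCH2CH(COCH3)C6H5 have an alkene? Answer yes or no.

Taking each segment in turn:
  H2NCH2: –NH2 on an sp³ carbon with no adjacent C=O → amine.
  CH(Br): halogen on an sp³ carbon → alkyl halide.
  CH2SCH2: C–S–C linkage → sulfide (thioether).
  CH(COCH3): pendant –COCH3: carbonyl C bonded to two carbons → ketone.
  C6H5: –C6H5 phenyl ring → arene.
In C6H5, the C=C units are part of an aromatic ring, which is an arene, not an isolated alkene.
The groups actually present are: alkyl halide, amine, arene, ketone, sulfide.

no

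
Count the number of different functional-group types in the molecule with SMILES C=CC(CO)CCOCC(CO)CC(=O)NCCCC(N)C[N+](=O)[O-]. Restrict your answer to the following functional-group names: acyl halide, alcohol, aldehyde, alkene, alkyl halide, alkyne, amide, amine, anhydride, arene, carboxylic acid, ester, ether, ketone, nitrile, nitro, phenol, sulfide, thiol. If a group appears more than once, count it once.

6

C=C double bond → alkene.
pendant –CH2OH on an sp³ backbone C → alcohol.
C–O–C with sp³ carbons on both sides and no adjacent C=O → ether.
pendant –CH2OH on an sp³ backbone C → alcohol.
–C(=O)–N– linkage → amide (the N is not an amine).
–NH2 on an sp³ carbon with no adjacent C=O → amine.
–NO2 on carbon → nitro group.
Distinct types present: alcohol, alkene, amide, amine, ether, nitro.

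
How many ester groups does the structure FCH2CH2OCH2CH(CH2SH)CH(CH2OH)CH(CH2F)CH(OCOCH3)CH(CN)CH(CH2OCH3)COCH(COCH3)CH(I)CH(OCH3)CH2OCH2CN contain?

1

halogen on an sp³ carbon → alkyl halide.
C–O–C with sp³ carbons on both sides and no adjacent C=O → ether.
pendant –CH2SH → thiol.
pendant –CH2OH on an sp³ backbone C → alcohol.
pendant –CH2X: halogen on sp³ carbon → alkyl halide.
pendant –OC(=O)CH3: an acyloxy group → ester.
pendant –C≡N: nitrile.
pendant –CH2OCH3: C–O–C linkage → ether.
–C(=O)– with carbon on both sides → ketone.
pendant –COCH3: carbonyl C bonded to two carbons → ketone.
halogen on an sp³ carbon → alkyl halide.
pendant –OCH3: C–O–C with sp³ C, no adjacent C=O → ether.
C–O–C with sp³ carbons on both sides and no adjacent C=O → ether.
–C≡N: carbon triple-bonded to nitrogen → nitrile.
Ester appears at: CH(OCOCH3) → 1.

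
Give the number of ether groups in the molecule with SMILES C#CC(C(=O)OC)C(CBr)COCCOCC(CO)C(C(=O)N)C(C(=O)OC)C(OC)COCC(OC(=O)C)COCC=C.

Reading the structure from left to right:
  HC≡C: C≡C triple bond → alkyne.
  CH(COOCH3): pendant –COOCH3: carbonyl C bonded to C and –OCH3 → ester.
  CH(CH2Br): pendant –CH2X: halogen on sp³ carbon → alkyl halide.
  CH2OCH2: C–O–C with sp³ carbons on both sides and no adjacent C=O → ether.
  CH2OCH2: C–O–C with sp³ carbons on both sides and no adjacent C=O → ether.
  CH(CH2OH): pendant –CH2OH on an sp³ backbone C → alcohol.
  CH(CONH2): pendant –CONH2: carbonyl C bonded to C and N → amide.
  CH(COOCH3): pendant –COOCH3: carbonyl C bonded to C and –OCH3 → ester.
  CH(OCH3): pendant –OCH3: C–O–C with sp³ C, no adjacent C=O → ether.
  CH2OCH2: C–O–C with sp³ carbons on both sides and no adjacent C=O → ether.
  CH(OCOCH3): pendant –OC(=O)CH3: an acyloxy group → ester.
  CH2OCH2: C–O–C with sp³ carbons on both sides and no adjacent C=O → ether.
  CH=CH2: C=C double bond → alkene.
Ether appears at: CH2OCH2, CH2OCH2, CH(OCH3), CH2OCH2, CH2OCH2 → 5.

5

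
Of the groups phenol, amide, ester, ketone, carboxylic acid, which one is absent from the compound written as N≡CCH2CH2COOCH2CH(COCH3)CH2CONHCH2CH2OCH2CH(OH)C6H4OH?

carboxylic acid

phenol: present (C6H4OH — –OH attached directly to an aromatic ring → phenol (not alcohol); the ring itself is an arene).
ester: present (CH2COOCH2 — –C(=O)–O–C with C on the carbonyl side → ester).
amide: present (CH2CONHCH2 — –C(=O)–N– linkage → amide (the N is not an amine)).
ketone: present (CH(COCH3) — pendant –COCH3: carbonyl C bonded to two carbons → ketone).
carboxylic acid: absent. In CH2COOCH2, the acyl oxygen is bonded to carbon (–O–C), not to H, so this is an ester. In CH2CONHCH2, the carbonyl is bonded to nitrogen, not to –OH; that is an amide.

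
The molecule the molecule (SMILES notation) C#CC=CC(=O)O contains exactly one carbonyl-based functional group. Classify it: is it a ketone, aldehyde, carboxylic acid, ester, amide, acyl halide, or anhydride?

carboxylic acid

The carbonyl is in the COOH segment: –COOH: carbonyl C bonded to –OH and C → carboxylic acid (the –OH is not a separate alcohol).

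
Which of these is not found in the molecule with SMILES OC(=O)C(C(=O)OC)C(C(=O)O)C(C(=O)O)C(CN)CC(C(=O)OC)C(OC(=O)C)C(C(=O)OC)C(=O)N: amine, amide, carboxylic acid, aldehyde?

amine: present (CH(CH2NH2) — pendant –CH2NH2: N on sp³ C, no adjacent C=O → amine).
amide: present (CONH2 — –C(=O)NH2: carbonyl C bonded to C and to N → amide (the N is not a separate amine)).
carboxylic acid: present (HOOC — –COOH: carbonyl C bonded to –OH and C → carboxylic acid (the –OH is not a separate alcohol)).
aldehyde: absent. In each of HOOC and CH(COOH), the carbonyl carbon bears –OH, not –H, so it is a carboxylic acid.

aldehyde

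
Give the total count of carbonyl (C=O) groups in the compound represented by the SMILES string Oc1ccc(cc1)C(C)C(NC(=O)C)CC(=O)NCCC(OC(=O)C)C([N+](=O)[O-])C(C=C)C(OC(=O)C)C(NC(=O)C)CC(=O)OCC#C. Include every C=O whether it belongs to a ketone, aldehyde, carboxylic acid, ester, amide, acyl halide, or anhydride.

6

CH(NHCOCH3): amide, 1 C=O (running total 1).
CH2CONHCH2: amide, 1 C=O (running total 2).
CH(OCOCH3): ester, 1 C=O (running total 3).
CH(OCOCH3): ester, 1 C=O (running total 4).
CH(NHCOCH3): amide, 1 C=O (running total 5).
CH2COOCH2: ester, 1 C=O (running total 6).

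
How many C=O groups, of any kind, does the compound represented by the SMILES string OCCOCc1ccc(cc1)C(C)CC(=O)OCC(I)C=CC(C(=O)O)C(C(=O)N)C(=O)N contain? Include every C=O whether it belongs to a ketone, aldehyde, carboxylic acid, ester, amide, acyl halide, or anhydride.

4

CH2COOCH2: ester, 1 C=O (running total 1).
CH(COOH): carboxylic acid, 1 C=O (running total 2).
CH(CONH2): amide, 1 C=O (running total 3).
CONH2: amide, 1 C=O (running total 4).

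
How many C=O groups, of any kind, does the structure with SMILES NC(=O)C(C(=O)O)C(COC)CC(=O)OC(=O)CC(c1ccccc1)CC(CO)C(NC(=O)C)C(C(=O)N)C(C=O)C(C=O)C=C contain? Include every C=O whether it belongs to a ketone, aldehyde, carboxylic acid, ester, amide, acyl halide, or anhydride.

8

H2NCO: amide, 1 C=O (running total 1).
CH(COOH): carboxylic acid, 1 C=O (running total 2).
CH2CO-O-COCH2: anhydride, 2 C=O (running total 4).
CH(NHCOCH3): amide, 1 C=O (running total 5).
CH(CONH2): amide, 1 C=O (running total 6).
CH(CHO): aldehyde, 1 C=O (running total 7).
CH(CHO): aldehyde, 1 C=O (running total 8).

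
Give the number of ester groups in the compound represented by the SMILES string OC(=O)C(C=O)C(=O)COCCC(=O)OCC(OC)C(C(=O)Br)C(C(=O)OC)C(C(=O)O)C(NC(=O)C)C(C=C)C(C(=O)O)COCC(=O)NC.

2

Taking each segment in turn:
  HOOC: –COOH: carbonyl C bonded to –OH and C → carboxylic acid (the –OH is not a separate alcohol).
  CH(CHO): pendant –CHO: carbonyl C bonded to C and H → aldehyde.
  CO: –C(=O)– with carbon on both sides → ketone.
  CH2OCH2: C–O–C with sp³ carbons on both sides and no adjacent C=O → ether.
  CH2COOCH2: –C(=O)–O–C with C on the carbonyl side → ester.
  CH(OCH3): pendant –OCH3: C–O–C with sp³ C, no adjacent C=O → ether.
  CH(COBr): pendant –C(=O)X: carbonyl C bonded to C and halogen → acyl halide.
  CH(COOCH3): pendant –COOCH3: carbonyl C bonded to C and –OCH3 → ester.
  CH(COOH): pendant –COOH: carbonyl C bonded to C and –OH → carboxylic acid.
  CH(NHCOCH3): pendant –NHC(=O)CH3: N bonded to a carbonyl → amide (not amine).
  CH(CH=CH2): pendant –CH=CH2: C=C double bond → alkene.
  CH(COOH): pendant –COOH: carbonyl C bonded to C and –OH → carboxylic acid.
  CH2OCH2: C–O–C with sp³ carbons on both sides and no adjacent C=O → ether.
  CONHCH3: –C(=O)NHCH3: carbonyl C bonded to C and to N → amide (the N is not an amine).
Ester appears at: CH2COOCH2, CH(COOCH3) → 2.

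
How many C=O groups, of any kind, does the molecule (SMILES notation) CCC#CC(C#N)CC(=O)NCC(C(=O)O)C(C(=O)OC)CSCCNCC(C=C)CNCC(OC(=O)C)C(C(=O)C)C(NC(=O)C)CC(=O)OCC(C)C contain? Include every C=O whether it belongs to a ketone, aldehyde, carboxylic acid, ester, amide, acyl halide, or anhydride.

CH2CONHCH2: amide, 1 C=O (running total 1).
CH(COOH): carboxylic acid, 1 C=O (running total 2).
CH(COOCH3): ester, 1 C=O (running total 3).
CH(OCOCH3): ester, 1 C=O (running total 4).
CH(COCH3): ketone, 1 C=O (running total 5).
CH(NHCOCH3): amide, 1 C=O (running total 6).
CH2COOCH2: ester, 1 C=O (running total 7).

7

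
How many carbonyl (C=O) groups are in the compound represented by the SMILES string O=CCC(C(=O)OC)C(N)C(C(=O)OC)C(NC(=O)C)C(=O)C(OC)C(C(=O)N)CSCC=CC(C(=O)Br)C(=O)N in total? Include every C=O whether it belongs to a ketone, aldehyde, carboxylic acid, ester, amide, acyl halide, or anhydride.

8

OHC: aldehyde, 1 C=O (running total 1).
CH(COOCH3): ester, 1 C=O (running total 2).
CH(COOCH3): ester, 1 C=O (running total 3).
CH(NHCOCH3): amide, 1 C=O (running total 4).
CO: ketone, 1 C=O (running total 5).
CH(CONH2): amide, 1 C=O (running total 6).
CH(COBr): acyl halide, 1 C=O (running total 7).
CONH2: amide, 1 C=O (running total 8).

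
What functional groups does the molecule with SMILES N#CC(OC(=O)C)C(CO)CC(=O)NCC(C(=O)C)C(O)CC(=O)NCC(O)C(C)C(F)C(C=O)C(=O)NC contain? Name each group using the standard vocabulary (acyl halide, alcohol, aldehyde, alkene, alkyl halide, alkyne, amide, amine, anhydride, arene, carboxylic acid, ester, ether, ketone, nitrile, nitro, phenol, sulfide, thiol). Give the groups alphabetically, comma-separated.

alcohol, aldehyde, alkyl halide, amide, ester, ketone, nitrile

Reading the structure from left to right:
  N≡C: N≡C–: carbon triple-bonded to nitrogen → nitrile.
  CH(OCOCH3): pendant –OC(=O)CH3: an acyloxy group → ester.
  CH(CH2OH): pendant –CH2OH on an sp³ backbone C → alcohol.
  CH2CONHCH2: –C(=O)–N– linkage → amide (the N is not an amine).
  CH(COCH3): pendant –COCH3: carbonyl C bonded to two carbons → ketone.
  CH(OH): –OH on an sp³ carbon → alcohol (secondary).
  CH2CONHCH2: –C(=O)–N– linkage → amide (the N is not an amine).
  CH(OH): –OH on an sp³ carbon → alcohol (secondary).
  CH(F): halogen on an sp³ carbon → alkyl halide.
  CH(CHO): pendant –CHO: carbonyl C bonded to C and H → aldehyde.
  CONHCH3: –C(=O)NHCH3: carbonyl C bonded to C and to N → amide (the N is not an amine).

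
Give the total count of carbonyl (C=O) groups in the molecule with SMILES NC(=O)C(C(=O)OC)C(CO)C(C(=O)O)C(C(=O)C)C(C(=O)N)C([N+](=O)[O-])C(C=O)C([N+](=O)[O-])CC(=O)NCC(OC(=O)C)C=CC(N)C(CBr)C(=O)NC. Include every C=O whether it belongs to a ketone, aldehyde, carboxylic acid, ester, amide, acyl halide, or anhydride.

H2NCO: amide, 1 C=O (running total 1).
CH(COOCH3): ester, 1 C=O (running total 2).
CH(COOH): carboxylic acid, 1 C=O (running total 3).
CH(COCH3): ketone, 1 C=O (running total 4).
CH(CONH2): amide, 1 C=O (running total 5).
CH(CHO): aldehyde, 1 C=O (running total 6).
CH2CONHCH2: amide, 1 C=O (running total 7).
CH(OCOCH3): ester, 1 C=O (running total 8).
CONHCH3: amide, 1 C=O (running total 9).

9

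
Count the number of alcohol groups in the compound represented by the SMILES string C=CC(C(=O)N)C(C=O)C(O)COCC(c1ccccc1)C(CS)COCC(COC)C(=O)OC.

Reading the structure from left to right:
  CH2=CH: C=C double bond → alkene.
  CH(CONH2): pendant –CONH2: carbonyl C bonded to C and N → amide.
  CH(CHO): pendant –CHO: carbonyl C bonded to C and H → aldehyde.
  CH(OH): –OH on an sp³ carbon → alcohol (secondary).
  CH2OCH2: C–O–C with sp³ carbons on both sides and no adjacent C=O → ether.
  CH(C6H5): pendant –C6H5: benzene ring → arene.
  CH(CH2SH): pendant –CH2SH → thiol.
  CH2OCH2: C–O–C with sp³ carbons on both sides and no adjacent C=O → ether.
  CH(CH2OCH3): pendant –CH2OCH3: C–O–C linkage → ether.
  COOCH3: –C(=O)OCH3: carbonyl C bonded to C and to –OCH3 → ester (not ketone + ether).
Alcohol appears at: CH(OH) → 1.

1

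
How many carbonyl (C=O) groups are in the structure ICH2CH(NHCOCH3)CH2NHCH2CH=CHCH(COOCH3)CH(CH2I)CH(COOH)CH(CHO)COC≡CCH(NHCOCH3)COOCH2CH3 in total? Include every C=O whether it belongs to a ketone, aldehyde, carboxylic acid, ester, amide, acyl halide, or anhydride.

CH(NHCOCH3): amide, 1 C=O (running total 1).
CH(COOCH3): ester, 1 C=O (running total 2).
CH(COOH): carboxylic acid, 1 C=O (running total 3).
CH(CHO): aldehyde, 1 C=O (running total 4).
CO: ketone, 1 C=O (running total 5).
CH(NHCOCH3): amide, 1 C=O (running total 6).
COOCH2CH3: ester, 1 C=O (running total 7).

7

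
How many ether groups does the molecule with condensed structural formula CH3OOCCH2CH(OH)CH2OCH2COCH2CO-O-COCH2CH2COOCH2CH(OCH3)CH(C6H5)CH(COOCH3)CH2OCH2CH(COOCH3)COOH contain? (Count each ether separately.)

Working along the chain:
  CH3OOC: CH3O–C(=O)–: carbonyl C bonded to C and to –OCH3 → ester (not ketone + ether).
  CH(OH): –OH on an sp³ carbon → alcohol (secondary).
  CH2OCH2: C–O–C with sp³ carbons on both sides and no adjacent C=O → ether.
  CO: –C(=O)– with carbon on both sides → ketone.
  CH2CO-O-COCH2: two acyl groups sharing one oxygen, –C(=O)–O–C(=O)– → anhydride.
  CH2COOCH2: –C(=O)–O–C with C on the carbonyl side → ester.
  CH(OCH3): pendant –OCH3: C–O–C with sp³ C, no adjacent C=O → ether.
  CH(C6H5): pendant –C6H5: benzene ring → arene.
  CH(COOCH3): pendant –COOCH3: carbonyl C bonded to C and –OCH3 → ester.
  CH2OCH2: C–O–C with sp³ carbons on both sides and no adjacent C=O → ether.
  CH(COOCH3): pendant –COOCH3: carbonyl C bonded to C and –OCH3 → ester.
  COOH: –COOH: carbonyl C bonded to –OH and C → carboxylic acid (the –OH is not a separate alcohol).
Ether appears at: CH2OCH2, CH(OCH3), CH2OCH2 → 3.

3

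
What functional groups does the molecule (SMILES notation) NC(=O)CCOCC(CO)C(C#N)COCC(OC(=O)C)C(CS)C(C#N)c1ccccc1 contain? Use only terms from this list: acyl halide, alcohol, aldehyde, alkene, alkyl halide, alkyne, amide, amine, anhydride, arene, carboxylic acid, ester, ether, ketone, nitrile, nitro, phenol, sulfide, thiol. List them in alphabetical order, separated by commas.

alcohol, amide, arene, ester, ether, nitrile, thiol

Working along the chain:
  H2NCO: –C(=O)NH2: carbonyl C bonded to C and to N → amide (the N is not a separate amine).
  CH2OCH2: C–O–C with sp³ carbons on both sides and no adjacent C=O → ether.
  CH(CH2OH): pendant –CH2OH on an sp³ backbone C → alcohol.
  CH(CN): pendant –C≡N: nitrile.
  CH2OCH2: C–O–C with sp³ carbons on both sides and no adjacent C=O → ether.
  CH(OCOCH3): pendant –OC(=O)CH3: an acyloxy group → ester.
  CH(CH2SH): pendant –CH2SH → thiol.
  CH(CN): pendant –C≡N: nitrile.
  C6H5: –C6H5 phenyl ring → arene.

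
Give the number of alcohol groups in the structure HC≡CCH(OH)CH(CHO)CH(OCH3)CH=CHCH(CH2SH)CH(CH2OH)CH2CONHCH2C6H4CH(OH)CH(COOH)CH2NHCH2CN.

3

Reading the structure from left to right:
  HC≡C: C≡C triple bond → alkyne.
  CH(OH): –OH on an sp³ carbon → alcohol (secondary).
  CH(CHO): pendant –CHO: carbonyl C bonded to C and H → aldehyde.
  CH(OCH3): pendant –OCH3: C–O–C with sp³ C, no adjacent C=O → ether.
  CH=CH: C=C double bond → alkene.
  CH(CH2SH): pendant –CH2SH → thiol.
  CH(CH2OH): pendant –CH2OH on an sp³ backbone C → alcohol.
  CH2CONHCH2: –C(=O)–N– linkage → amide (the N is not an amine).
  C6H4: para-disubstituted benzene ring → arene.
  CH(OH): –OH on an sp³ carbon → alcohol (secondary).
  CH(COOH): pendant –COOH: carbonyl C bonded to C and –OH → carboxylic acid.
  CH2NHCH2: C–N–C with sp³ carbons and no adjacent C=O → amine (secondary).
  CN: –C≡N: carbon triple-bonded to nitrogen → nitrile.
Alcohol appears at: CH(OH), CH(CH2OH), CH(OH) → 3.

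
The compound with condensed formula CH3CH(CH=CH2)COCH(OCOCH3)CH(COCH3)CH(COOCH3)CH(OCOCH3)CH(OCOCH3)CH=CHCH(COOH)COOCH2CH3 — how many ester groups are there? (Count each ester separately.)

5

pendant –CH=CH2: C=C double bond → alkene.
–C(=O)– with carbon on both sides → ketone.
pendant –OC(=O)CH3: an acyloxy group → ester.
pendant –COCH3: carbonyl C bonded to two carbons → ketone.
pendant –COOCH3: carbonyl C bonded to C and –OCH3 → ester.
pendant –OC(=O)CH3: an acyloxy group → ester.
pendant –OC(=O)CH3: an acyloxy group → ester.
C=C double bond → alkene.
pendant –COOH: carbonyl C bonded to C and –OH → carboxylic acid.
–C(=O)OCH2CH3: carbonyl C bonded to C and to –OEt → ester.
Ester appears at: CH(OCOCH3), CH(COOCH3), CH(OCOCH3), CH(OCOCH3), COOCH2CH3 → 5.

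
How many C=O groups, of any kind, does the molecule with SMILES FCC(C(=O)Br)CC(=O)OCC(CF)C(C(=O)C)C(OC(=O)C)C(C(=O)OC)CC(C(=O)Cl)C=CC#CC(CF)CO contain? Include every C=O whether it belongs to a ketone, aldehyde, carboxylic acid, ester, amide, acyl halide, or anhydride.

6

CH(COBr): acyl halide, 1 C=O (running total 1).
CH2COOCH2: ester, 1 C=O (running total 2).
CH(COCH3): ketone, 1 C=O (running total 3).
CH(OCOCH3): ester, 1 C=O (running total 4).
CH(COOCH3): ester, 1 C=O (running total 5).
CH(COCl): acyl halide, 1 C=O (running total 6).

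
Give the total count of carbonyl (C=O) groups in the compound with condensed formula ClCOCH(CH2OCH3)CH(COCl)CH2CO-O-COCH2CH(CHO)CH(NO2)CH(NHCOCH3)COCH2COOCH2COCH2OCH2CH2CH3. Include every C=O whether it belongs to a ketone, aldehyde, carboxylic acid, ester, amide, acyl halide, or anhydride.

ClCO: acyl halide, 1 C=O (running total 1).
CH(COCl): acyl halide, 1 C=O (running total 2).
CH2CO-O-COCH2: anhydride, 2 C=O (running total 4).
CH(CHO): aldehyde, 1 C=O (running total 5).
CH(NHCOCH3): amide, 1 C=O (running total 6).
CO: ketone, 1 C=O (running total 7).
CH2COOCH2: ester, 1 C=O (running total 8).
CO: ketone, 1 C=O (running total 9).

9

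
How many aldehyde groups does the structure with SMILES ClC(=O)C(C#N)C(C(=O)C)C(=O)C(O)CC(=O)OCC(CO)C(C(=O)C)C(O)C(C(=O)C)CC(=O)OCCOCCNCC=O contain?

Taking each segment in turn:
  ClCO: –C(=O)Cl: carbonyl C bonded to C and to a halogen → acyl halide (not alkyl halide).
  CH(CN): pendant –C≡N: nitrile.
  CH(COCH3): pendant –COCH3: carbonyl C bonded to two carbons → ketone.
  CO: –C(=O)– with carbon on both sides → ketone.
  CH(OH): –OH on an sp³ carbon → alcohol (secondary).
  CH2COOCH2: –C(=O)–O–C with C on the carbonyl side → ester.
  CH(CH2OH): pendant –CH2OH on an sp³ backbone C → alcohol.
  CH(COCH3): pendant –COCH3: carbonyl C bonded to two carbons → ketone.
  CH(OH): –OH on an sp³ carbon → alcohol (secondary).
  CH(COCH3): pendant –COCH3: carbonyl C bonded to two carbons → ketone.
  CH2COOCH2: –C(=O)–O–C with C on the carbonyl side → ester.
  CH2OCH2: C–O–C with sp³ carbons on both sides and no adjacent C=O → ether.
  CH2NHCH2: C–N–C with sp³ carbons and no adjacent C=O → amine (secondary).
  CHO: terminal –CHO: carbonyl C bonded to H and C → aldehyde.
Aldehyde appears at: CHO → 1.

1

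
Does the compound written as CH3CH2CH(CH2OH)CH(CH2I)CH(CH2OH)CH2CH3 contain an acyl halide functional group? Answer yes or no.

no

Taking each segment in turn:
  CH(CH2OH): pendant –CH2OH on an sp³ backbone C → alcohol.
  CH(CH2I): pendant –CH2X: halogen on sp³ carbon → alkyl halide.
  CH(CH2OH): pendant –CH2OH on an sp³ backbone C → alcohol.
The groups actually present are: alcohol, alkyl halide.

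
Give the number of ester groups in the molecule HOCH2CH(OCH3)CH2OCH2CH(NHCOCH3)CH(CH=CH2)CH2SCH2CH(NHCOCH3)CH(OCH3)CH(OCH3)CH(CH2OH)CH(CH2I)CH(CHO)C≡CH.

0

HO– on an sp³ carbon → alcohol.
pendant –OCH3: C–O–C with sp³ C, no adjacent C=O → ether.
C–O–C with sp³ carbons on both sides and no adjacent C=O → ether.
pendant –NHC(=O)CH3: N bonded to a carbonyl → amide (not amine).
pendant –CH=CH2: C=C double bond → alkene.
C–S–C linkage → sulfide (thioether).
pendant –NHC(=O)CH3: N bonded to a carbonyl → amide (not amine).
pendant –OCH3: C–O–C with sp³ C, no adjacent C=O → ether.
pendant –OCH3: C–O–C with sp³ C, no adjacent C=O → ether.
pendant –CH2OH on an sp³ backbone C → alcohol.
pendant –CH2X: halogen on sp³ carbon → alkyl halide.
pendant –CHO: carbonyl C bonded to C and H → aldehyde.
C≡C triple bond → alkyne.
No segment is a ester: CH(OCH3) is ether, not ester; CH2OCH2 is ether, not ester; CH(OCH3) is ether, not ester. → 0.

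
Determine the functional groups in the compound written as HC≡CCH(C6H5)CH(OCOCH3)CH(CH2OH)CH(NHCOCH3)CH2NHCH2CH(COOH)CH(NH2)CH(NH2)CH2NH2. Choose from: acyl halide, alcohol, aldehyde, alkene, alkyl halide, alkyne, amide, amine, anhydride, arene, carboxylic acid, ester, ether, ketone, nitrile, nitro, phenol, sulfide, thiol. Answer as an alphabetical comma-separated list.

alcohol, alkyne, amide, amine, arene, carboxylic acid, ester

C≡C triple bond → alkyne.
pendant –C6H5: benzene ring → arene.
pendant –OC(=O)CH3: an acyloxy group → ester.
pendant –CH2OH on an sp³ backbone C → alcohol.
pendant –NHC(=O)CH3: N bonded to a carbonyl → amide (not amine).
C–N–C with sp³ carbons and no adjacent C=O → amine (secondary).
pendant –COOH: carbonyl C bonded to C and –OH → carboxylic acid.
–NH2 on an sp³ carbon with no adjacent C=O → amine.
–NH2 on an sp³ carbon with no adjacent C=O → amine.
–NH2 on an sp³ carbon with no adjacent C=O → amine.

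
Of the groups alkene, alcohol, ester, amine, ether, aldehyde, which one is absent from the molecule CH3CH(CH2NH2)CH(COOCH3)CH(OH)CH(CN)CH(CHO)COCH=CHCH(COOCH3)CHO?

alkene: present (CH=CH — C=C double bond → alkene).
amine: present (CH(CH2NH2) — pendant –CH2NH2: N on sp³ C, no adjacent C=O → amine).
alcohol: present (CH(OH) — –OH on an sp³ carbon → alcohol (secondary)).
ester: present (CH(COOCH3) — pendant –COOCH3: carbonyl C bonded to C and –OCH3 → ester).
aldehyde: present (CH(CHO) — pendant –CHO: carbonyl C bonded to C and H → aldehyde).
ether: absent. In CH(COOCH3), the C–O–C oxygen is adjacent to a C=O, so it belongs to an ester, not an ether.

ether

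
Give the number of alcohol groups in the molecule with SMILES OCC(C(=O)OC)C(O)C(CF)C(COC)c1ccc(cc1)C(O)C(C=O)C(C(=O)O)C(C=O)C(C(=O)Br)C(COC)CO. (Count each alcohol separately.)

4

Working along the chain:
  HOCH2: HO– on an sp³ carbon → alcohol.
  CH(COOCH3): pendant –COOCH3: carbonyl C bonded to C and –OCH3 → ester.
  CH(OH): –OH on an sp³ carbon → alcohol (secondary).
  CH(CH2F): pendant –CH2X: halogen on sp³ carbon → alkyl halide.
  CH(CH2OCH3): pendant –CH2OCH3: C–O–C linkage → ether.
  C6H4: para-disubstituted benzene ring → arene.
  CH(OH): –OH on an sp³ carbon → alcohol (secondary).
  CH(CHO): pendant –CHO: carbonyl C bonded to C and H → aldehyde.
  CH(COOH): pendant –COOH: carbonyl C bonded to C and –OH → carboxylic acid.
  CH(CHO): pendant –CHO: carbonyl C bonded to C and H → aldehyde.
  CH(COBr): pendant –C(=O)X: carbonyl C bonded to C and halogen → acyl halide.
  CH(CH2OCH3): pendant –CH2OCH3: C–O–C linkage → ether.
  CH2OH: –OH on an sp³ carbon → alcohol.
Alcohol appears at: HOCH2, CH(OH), CH(OH), CH2OH → 4.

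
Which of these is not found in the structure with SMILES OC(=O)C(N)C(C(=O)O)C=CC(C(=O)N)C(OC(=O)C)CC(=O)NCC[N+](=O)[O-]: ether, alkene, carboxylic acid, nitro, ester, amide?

amide: present (CH(CONH2) — pendant –CONH2: carbonyl C bonded to C and N → amide).
nitro: present (CH2NO2 — –NO2 on carbon → nitro group).
carboxylic acid: present (HOOC — –COOH: carbonyl C bonded to –OH and C → carboxylic acid (the –OH is not a separate alcohol)).
alkene: present (CH=CH — C=C double bond → alkene).
ester: present (CH(OCOCH3) — pendant –OC(=O)CH3: an acyloxy group → ester).
ether: absent. In CH(OCOCH3), the C–O–C oxygen is adjacent to a C=O, so it belongs to an ester, not an ether.

ether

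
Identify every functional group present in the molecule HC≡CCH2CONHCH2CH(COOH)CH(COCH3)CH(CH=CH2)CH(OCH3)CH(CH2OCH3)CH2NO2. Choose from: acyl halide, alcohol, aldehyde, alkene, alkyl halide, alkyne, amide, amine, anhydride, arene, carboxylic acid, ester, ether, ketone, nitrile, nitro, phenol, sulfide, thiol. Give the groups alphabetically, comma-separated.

Working along the chain:
  HC≡C: C≡C triple bond → alkyne.
  CH2CONHCH2: –C(=O)–N– linkage → amide (the N is not an amine).
  CH(COOH): pendant –COOH: carbonyl C bonded to C and –OH → carboxylic acid.
  CH(COCH3): pendant –COCH3: carbonyl C bonded to two carbons → ketone.
  CH(CH=CH2): pendant –CH=CH2: C=C double bond → alkene.
  CH(OCH3): pendant –OCH3: C–O–C with sp³ C, no adjacent C=O → ether.
  CH(CH2OCH3): pendant –CH2OCH3: C–O–C linkage → ether.
  CH2NO2: –NO2 on carbon → nitro group.

alkene, alkyne, amide, carboxylic acid, ether, ketone, nitro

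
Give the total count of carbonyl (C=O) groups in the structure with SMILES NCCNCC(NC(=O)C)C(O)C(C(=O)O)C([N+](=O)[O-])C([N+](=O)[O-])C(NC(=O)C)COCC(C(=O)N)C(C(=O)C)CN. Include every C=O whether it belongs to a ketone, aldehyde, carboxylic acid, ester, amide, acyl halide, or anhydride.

CH(NHCOCH3): amide, 1 C=O (running total 1).
CH(COOH): carboxylic acid, 1 C=O (running total 2).
CH(NHCOCH3): amide, 1 C=O (running total 3).
CH(CONH2): amide, 1 C=O (running total 4).
CH(COCH3): ketone, 1 C=O (running total 5).

5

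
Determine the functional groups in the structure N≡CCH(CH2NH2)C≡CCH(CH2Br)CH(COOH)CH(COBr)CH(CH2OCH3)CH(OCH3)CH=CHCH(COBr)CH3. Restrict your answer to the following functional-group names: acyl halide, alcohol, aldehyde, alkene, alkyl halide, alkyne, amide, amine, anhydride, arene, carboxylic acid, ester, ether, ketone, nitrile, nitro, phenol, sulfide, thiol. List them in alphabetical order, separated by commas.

N≡C–: carbon triple-bonded to nitrogen → nitrile.
pendant –CH2NH2: N on sp³ C, no adjacent C=O → amine.
C≡C triple bond → alkyne.
pendant –CH2X: halogen on sp³ carbon → alkyl halide.
pendant –COOH: carbonyl C bonded to C and –OH → carboxylic acid.
pendant –C(=O)X: carbonyl C bonded to C and halogen → acyl halide.
pendant –CH2OCH3: C–O–C linkage → ether.
pendant –OCH3: C–O–C with sp³ C, no adjacent C=O → ether.
C=C double bond → alkene.
pendant –C(=O)X: carbonyl C bonded to C and halogen → acyl halide.

acyl halide, alkene, alkyl halide, alkyne, amine, carboxylic acid, ether, nitrile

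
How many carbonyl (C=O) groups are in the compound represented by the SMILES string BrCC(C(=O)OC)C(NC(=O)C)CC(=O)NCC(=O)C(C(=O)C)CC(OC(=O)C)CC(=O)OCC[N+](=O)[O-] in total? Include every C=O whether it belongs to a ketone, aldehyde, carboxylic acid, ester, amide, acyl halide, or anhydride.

7

CH(COOCH3): ester, 1 C=O (running total 1).
CH(NHCOCH3): amide, 1 C=O (running total 2).
CH2CONHCH2: amide, 1 C=O (running total 3).
CO: ketone, 1 C=O (running total 4).
CH(COCH3): ketone, 1 C=O (running total 5).
CH(OCOCH3): ester, 1 C=O (running total 6).
CH2COOCH2: ester, 1 C=O (running total 7).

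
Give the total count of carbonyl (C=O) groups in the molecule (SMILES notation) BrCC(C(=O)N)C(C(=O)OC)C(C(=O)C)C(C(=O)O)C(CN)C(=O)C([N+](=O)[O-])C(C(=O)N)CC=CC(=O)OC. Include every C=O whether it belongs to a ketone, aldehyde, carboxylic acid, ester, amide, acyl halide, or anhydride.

CH(CONH2): amide, 1 C=O (running total 1).
CH(COOCH3): ester, 1 C=O (running total 2).
CH(COCH3): ketone, 1 C=O (running total 3).
CH(COOH): carboxylic acid, 1 C=O (running total 4).
CO: ketone, 1 C=O (running total 5).
CH(CONH2): amide, 1 C=O (running total 6).
COOCH3: ester, 1 C=O (running total 7).

7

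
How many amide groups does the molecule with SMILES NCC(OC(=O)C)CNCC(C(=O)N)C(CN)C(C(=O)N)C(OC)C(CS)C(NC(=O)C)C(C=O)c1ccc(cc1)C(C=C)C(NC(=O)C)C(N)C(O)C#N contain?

Reading the structure from left to right:
  H2NCH2: –NH2 on an sp³ carbon with no adjacent C=O → amine.
  CH(OCOCH3): pendant –OC(=O)CH3: an acyloxy group → ester.
  CH2NHCH2: C–N–C with sp³ carbons and no adjacent C=O → amine (secondary).
  CH(CONH2): pendant –CONH2: carbonyl C bonded to C and N → amide.
  CH(CH2NH2): pendant –CH2NH2: N on sp³ C, no adjacent C=O → amine.
  CH(CONH2): pendant –CONH2: carbonyl C bonded to C and N → amide.
  CH(OCH3): pendant –OCH3: C–O–C with sp³ C, no adjacent C=O → ether.
  CH(CH2SH): pendant –CH2SH → thiol.
  CH(NHCOCH3): pendant –NHC(=O)CH3: N bonded to a carbonyl → amide (not amine).
  CH(CHO): pendant –CHO: carbonyl C bonded to C and H → aldehyde.
  C6H4: para-disubstituted benzene ring → arene.
  CH(CH=CH2): pendant –CH=CH2: C=C double bond → alkene.
  CH(NHCOCH3): pendant –NHC(=O)CH3: N bonded to a carbonyl → amide (not amine).
  CH(NH2): –NH2 on an sp³ carbon with no adjacent C=O → amine.
  CH(OH): –OH on an sp³ carbon → alcohol (secondary).
  CN: –C≡N: carbon triple-bonded to nitrogen → nitrile.
Amide appears at: CH(CONH2), CH(CONH2), CH(NHCOCH3), CH(NHCOCH3) → 4.

4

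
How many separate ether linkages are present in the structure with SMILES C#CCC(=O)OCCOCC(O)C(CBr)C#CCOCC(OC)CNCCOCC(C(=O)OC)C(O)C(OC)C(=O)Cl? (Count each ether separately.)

Reading the structure from left to right:
  HC≡C: C≡C triple bond → alkyne.
  CH2COOCH2: –C(=O)–O–C with C on the carbonyl side → ester.
  CH2OCH2: C–O–C with sp³ carbons on both sides and no adjacent C=O → ether.
  CH(OH): –OH on an sp³ carbon → alcohol (secondary).
  CH(CH2Br): pendant –CH2X: halogen on sp³ carbon → alkyl halide.
  C≡C: C≡C triple bond → alkyne.
  CH2OCH2: C–O–C with sp³ carbons on both sides and no adjacent C=O → ether.
  CH(OCH3): pendant –OCH3: C–O–C with sp³ C, no adjacent C=O → ether.
  CH2NHCH2: C–N–C with sp³ carbons and no adjacent C=O → amine (secondary).
  CH2OCH2: C–O–C with sp³ carbons on both sides and no adjacent C=O → ether.
  CH(COOCH3): pendant –COOCH3: carbonyl C bonded to C and –OCH3 → ester.
  CH(OH): –OH on an sp³ carbon → alcohol (secondary).
  CH(OCH3): pendant –OCH3: C–O–C with sp³ C, no adjacent C=O → ether.
  COCl: –C(=O)Cl: carbonyl C bonded to C and to a halogen → acyl halide (not alkyl halide).
Ether appears at: CH2OCH2, CH2OCH2, CH(OCH3), CH2OCH2, CH(OCH3) → 5.

5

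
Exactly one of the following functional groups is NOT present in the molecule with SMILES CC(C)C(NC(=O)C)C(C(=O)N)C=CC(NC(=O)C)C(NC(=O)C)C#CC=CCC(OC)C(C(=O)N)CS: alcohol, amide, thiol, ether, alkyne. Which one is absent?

alkyne: present (C≡C — C≡C triple bond → alkyne).
thiol: present (CH2SH — –SH on an sp³ carbon → thiol).
amide: present (CH(NHCOCH3) — pendant –NHC(=O)CH3: N bonded to a carbonyl → amide (not amine)).
ether: present (CH(OCH3) — pendant –OCH3: C–O–C with sp³ C, no adjacent C=O → ether).
alcohol: no segment matches this pattern.

alcohol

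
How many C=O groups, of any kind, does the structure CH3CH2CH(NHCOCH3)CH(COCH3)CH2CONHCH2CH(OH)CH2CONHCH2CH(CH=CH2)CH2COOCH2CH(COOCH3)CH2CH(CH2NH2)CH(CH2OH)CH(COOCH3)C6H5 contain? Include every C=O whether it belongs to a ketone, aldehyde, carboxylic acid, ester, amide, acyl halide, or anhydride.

7

CH(NHCOCH3): amide, 1 C=O (running total 1).
CH(COCH3): ketone, 1 C=O (running total 2).
CH2CONHCH2: amide, 1 C=O (running total 3).
CH2CONHCH2: amide, 1 C=O (running total 4).
CH2COOCH2: ester, 1 C=O (running total 5).
CH(COOCH3): ester, 1 C=O (running total 6).
CH(COOCH3): ester, 1 C=O (running total 7).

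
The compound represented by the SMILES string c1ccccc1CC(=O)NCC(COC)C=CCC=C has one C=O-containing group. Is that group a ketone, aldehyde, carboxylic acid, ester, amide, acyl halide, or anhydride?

The carbonyl is in the CH2CONHCH2 segment: –C(=O)–N– linkage → amide (the N is not an amine).

amide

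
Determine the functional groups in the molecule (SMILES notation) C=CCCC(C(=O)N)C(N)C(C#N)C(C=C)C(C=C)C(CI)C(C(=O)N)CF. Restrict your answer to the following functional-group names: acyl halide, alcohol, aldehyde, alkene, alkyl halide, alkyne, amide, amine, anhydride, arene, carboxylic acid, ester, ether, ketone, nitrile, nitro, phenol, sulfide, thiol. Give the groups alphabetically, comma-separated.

alkene, alkyl halide, amide, amine, nitrile

C=C double bond → alkene.
pendant –CONH2: carbonyl C bonded to C and N → amide.
–NH2 on an sp³ carbon with no adjacent C=O → amine.
pendant –C≡N: nitrile.
pendant –CH=CH2: C=C double bond → alkene.
pendant –CH=CH2: C=C double bond → alkene.
pendant –CH2X: halogen on sp³ carbon → alkyl halide.
pendant –CONH2: carbonyl C bonded to C and N → amide.
halogen on an sp³ carbon → alkyl halide.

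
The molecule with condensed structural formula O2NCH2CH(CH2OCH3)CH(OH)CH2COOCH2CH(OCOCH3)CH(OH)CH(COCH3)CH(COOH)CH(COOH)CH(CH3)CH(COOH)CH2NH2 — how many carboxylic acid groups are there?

3

Working along the chain:
  O2NCH2: –NO2 on carbon → nitro group.
  CH(CH2OCH3): pendant –CH2OCH3: C–O–C linkage → ether.
  CH(OH): –OH on an sp³ carbon → alcohol (secondary).
  CH2COOCH2: –C(=O)–O–C with C on the carbonyl side → ester.
  CH(OCOCH3): pendant –OC(=O)CH3: an acyloxy group → ester.
  CH(OH): –OH on an sp³ carbon → alcohol (secondary).
  CH(COCH3): pendant –COCH3: carbonyl C bonded to two carbons → ketone.
  CH(COOH): pendant –COOH: carbonyl C bonded to C and –OH → carboxylic acid.
  CH(COOH): pendant –COOH: carbonyl C bonded to C and –OH → carboxylic acid.
  CH(COOH): pendant –COOH: carbonyl C bonded to C and –OH → carboxylic acid.
  CH2NH2: –NH2 on an sp³ carbon with no adjacent C=O → amine.
Carboxylic acid appears at: CH(COOH), CH(COOH), CH(COOH) → 3.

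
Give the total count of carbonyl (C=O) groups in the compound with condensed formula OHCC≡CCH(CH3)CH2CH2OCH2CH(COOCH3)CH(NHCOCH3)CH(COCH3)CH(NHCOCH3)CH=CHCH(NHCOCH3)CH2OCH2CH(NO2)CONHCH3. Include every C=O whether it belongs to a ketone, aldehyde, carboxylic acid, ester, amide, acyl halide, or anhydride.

7

OHC: aldehyde, 1 C=O (running total 1).
CH(COOCH3): ester, 1 C=O (running total 2).
CH(NHCOCH3): amide, 1 C=O (running total 3).
CH(COCH3): ketone, 1 C=O (running total 4).
CH(NHCOCH3): amide, 1 C=O (running total 5).
CH(NHCOCH3): amide, 1 C=O (running total 6).
CONHCH3: amide, 1 C=O (running total 7).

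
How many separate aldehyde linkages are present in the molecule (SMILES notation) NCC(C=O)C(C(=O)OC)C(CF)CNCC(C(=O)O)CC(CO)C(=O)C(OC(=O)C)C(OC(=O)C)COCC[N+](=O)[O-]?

1

–NH2 on an sp³ carbon with no adjacent C=O → amine.
pendant –CHO: carbonyl C bonded to C and H → aldehyde.
pendant –COOCH3: carbonyl C bonded to C and –OCH3 → ester.
pendant –CH2X: halogen on sp³ carbon → alkyl halide.
C–N–C with sp³ carbons and no adjacent C=O → amine (secondary).
pendant –COOH: carbonyl C bonded to C and –OH → carboxylic acid.
pendant –CH2OH on an sp³ backbone C → alcohol.
–C(=O)– with carbon on both sides → ketone.
pendant –OC(=O)CH3: an acyloxy group → ester.
pendant –OC(=O)CH3: an acyloxy group → ester.
C–O–C with sp³ carbons on both sides and no adjacent C=O → ether.
–NO2 on carbon → nitro group.
Aldehyde appears at: CH(CHO) → 1.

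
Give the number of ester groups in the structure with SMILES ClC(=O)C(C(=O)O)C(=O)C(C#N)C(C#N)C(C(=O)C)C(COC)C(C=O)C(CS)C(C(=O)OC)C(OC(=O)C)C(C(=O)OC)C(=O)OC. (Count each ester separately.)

4

Working along the chain:
  ClCO: –C(=O)Cl: carbonyl C bonded to C and to a halogen → acyl halide (not alkyl halide).
  CH(COOH): pendant –COOH: carbonyl C bonded to C and –OH → carboxylic acid.
  CO: –C(=O)– with carbon on both sides → ketone.
  CH(CN): pendant –C≡N: nitrile.
  CH(CN): pendant –C≡N: nitrile.
  CH(COCH3): pendant –COCH3: carbonyl C bonded to two carbons → ketone.
  CH(CH2OCH3): pendant –CH2OCH3: C–O–C linkage → ether.
  CH(CHO): pendant –CHO: carbonyl C bonded to C and H → aldehyde.
  CH(CH2SH): pendant –CH2SH → thiol.
  CH(COOCH3): pendant –COOCH3: carbonyl C bonded to C and –OCH3 → ester.
  CH(OCOCH3): pendant –OC(=O)CH3: an acyloxy group → ester.
  CH(COOCH3): pendant –COOCH3: carbonyl C bonded to C and –OCH3 → ester.
  COOCH3: –C(=O)OCH3: carbonyl C bonded to C and to –OCH3 → ester (not ketone + ether).
Ester appears at: CH(COOCH3), CH(OCOCH3), CH(COOCH3), COOCH3 → 4.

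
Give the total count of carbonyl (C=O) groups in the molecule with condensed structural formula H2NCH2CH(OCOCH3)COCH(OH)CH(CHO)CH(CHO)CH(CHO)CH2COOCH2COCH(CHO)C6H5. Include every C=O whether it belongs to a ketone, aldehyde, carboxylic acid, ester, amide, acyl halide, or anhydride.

CH(OCOCH3): ester, 1 C=O (running total 1).
CO: ketone, 1 C=O (running total 2).
CH(CHO): aldehyde, 1 C=O (running total 3).
CH(CHO): aldehyde, 1 C=O (running total 4).
CH(CHO): aldehyde, 1 C=O (running total 5).
CH2COOCH2: ester, 1 C=O (running total 6).
CO: ketone, 1 C=O (running total 7).
CH(CHO): aldehyde, 1 C=O (running total 8).

8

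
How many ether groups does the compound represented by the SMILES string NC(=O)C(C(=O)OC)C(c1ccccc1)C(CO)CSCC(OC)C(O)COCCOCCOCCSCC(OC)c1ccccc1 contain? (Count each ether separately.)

5

–C(=O)NH2: carbonyl C bonded to C and to N → amide (the N is not a separate amine).
pendant –COOCH3: carbonyl C bonded to C and –OCH3 → ester.
pendant –C6H5: benzene ring → arene.
pendant –CH2OH on an sp³ backbone C → alcohol.
C–S–C linkage → sulfide (thioether).
pendant –OCH3: C–O–C with sp³ C, no adjacent C=O → ether.
–OH on an sp³ carbon → alcohol (secondary).
C–O–C with sp³ carbons on both sides and no adjacent C=O → ether.
C–O–C with sp³ carbons on both sides and no adjacent C=O → ether.
C–O–C with sp³ carbons on both sides and no adjacent C=O → ether.
C–S–C linkage → sulfide (thioether).
pendant –OCH3: C–O–C with sp³ C, no adjacent C=O → ether.
–C6H5 phenyl ring → arene.
Ether appears at: CH(OCH3), CH2OCH2, CH2OCH2, CH2OCH2, CH(OCH3) → 5.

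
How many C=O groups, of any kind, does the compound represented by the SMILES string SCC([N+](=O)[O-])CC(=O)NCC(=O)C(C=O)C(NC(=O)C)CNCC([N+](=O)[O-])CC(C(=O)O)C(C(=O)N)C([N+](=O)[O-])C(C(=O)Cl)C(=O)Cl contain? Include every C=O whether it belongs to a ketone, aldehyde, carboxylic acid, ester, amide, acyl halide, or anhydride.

CH2CONHCH2: amide, 1 C=O (running total 1).
CO: ketone, 1 C=O (running total 2).
CH(CHO): aldehyde, 1 C=O (running total 3).
CH(NHCOCH3): amide, 1 C=O (running total 4).
CH(COOH): carboxylic acid, 1 C=O (running total 5).
CH(CONH2): amide, 1 C=O (running total 6).
CH(COCl): acyl halide, 1 C=O (running total 7).
COCl: acyl halide, 1 C=O (running total 8).

8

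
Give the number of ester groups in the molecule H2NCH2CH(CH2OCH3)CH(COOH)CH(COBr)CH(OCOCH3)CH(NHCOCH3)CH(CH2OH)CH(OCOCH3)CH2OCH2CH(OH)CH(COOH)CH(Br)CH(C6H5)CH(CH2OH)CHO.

2

Taking each segment in turn:
  H2NCH2: –NH2 on an sp³ carbon with no adjacent C=O → amine.
  CH(CH2OCH3): pendant –CH2OCH3: C–O–C linkage → ether.
  CH(COOH): pendant –COOH: carbonyl C bonded to C and –OH → carboxylic acid.
  CH(COBr): pendant –C(=O)X: carbonyl C bonded to C and halogen → acyl halide.
  CH(OCOCH3): pendant –OC(=O)CH3: an acyloxy group → ester.
  CH(NHCOCH3): pendant –NHC(=O)CH3: N bonded to a carbonyl → amide (not amine).
  CH(CH2OH): pendant –CH2OH on an sp³ backbone C → alcohol.
  CH(OCOCH3): pendant –OC(=O)CH3: an acyloxy group → ester.
  CH2OCH2: C–O–C with sp³ carbons on both sides and no adjacent C=O → ether.
  CH(OH): –OH on an sp³ carbon → alcohol (secondary).
  CH(COOH): pendant –COOH: carbonyl C bonded to C and –OH → carboxylic acid.
  CH(Br): halogen on an sp³ carbon → alkyl halide.
  CH(C6H5): pendant –C6H5: benzene ring → arene.
  CH(CH2OH): pendant –CH2OH on an sp³ backbone C → alcohol.
  CHO: terminal –CHO: carbonyl C bonded to H and C → aldehyde.
Ester appears at: CH(OCOCH3), CH(OCOCH3) → 2.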